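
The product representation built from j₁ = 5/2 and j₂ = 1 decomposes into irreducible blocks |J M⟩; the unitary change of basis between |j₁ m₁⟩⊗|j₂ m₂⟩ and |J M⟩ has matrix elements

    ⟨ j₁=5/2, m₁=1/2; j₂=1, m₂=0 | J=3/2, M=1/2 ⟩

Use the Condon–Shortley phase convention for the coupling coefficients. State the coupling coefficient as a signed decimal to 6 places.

triangle: 2!×3!×0!/6! = 12/720
(j±m)!: 3!×2!×1!×1!×2!×1! = 24
prefactor² = (2J+1)×Δ×N² = 8/5
  k=1: −1/(1!×1!×1!×0!×2!×0!) = -1/2
Σ = -1/2  ⇒  CG² = 8/5×(-1/2)² = 2/5
CG = −√(2/5) = -0.632456

-0.632456  (= −√(2/5))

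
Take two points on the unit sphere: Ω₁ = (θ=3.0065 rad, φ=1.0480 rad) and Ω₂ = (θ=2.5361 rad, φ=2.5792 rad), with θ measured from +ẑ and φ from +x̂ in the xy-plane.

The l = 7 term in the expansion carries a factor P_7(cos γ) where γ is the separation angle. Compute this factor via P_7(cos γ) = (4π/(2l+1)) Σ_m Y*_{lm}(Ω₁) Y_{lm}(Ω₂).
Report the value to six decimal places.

-0.304866

Expand P_7 via completeness: Σ_{m} conj(Y_{7,m}) at Ω₁ times Y_{7,m} at Ω₂ —
  m=-7: Y*=+0.000000+0.000000i  Y=+0.006775+0.006908i  product -0.000000+0.000000i
  m=-6: Y*=-0.000011-0.000000i  Y=+0.050889+0.012064i  product -0.000001-0.000000i
  m=-5: Y*=+0.000096-0.000165i  Y=+0.161513-0.055255i  product +0.000006-0.000032i
  m=-4: Y*=+0.001162+0.002027i  Y=+0.230136-0.285304i  product +0.000846+0.000135i
  m=-3: Y*=-0.020557-0.000049i  Y=+0.056227-0.480947i  product -0.001180+0.009884i
  m=-2: Y*=+0.063245-0.109139i  Y=-0.107712-0.225271i  product -0.031398-0.002492i
  m=-1: Y*=+0.242353+0.420546i  Y=+0.228073+0.143751i  product -0.005180+0.130754i
  m=+0: Y*=-0.830539-0.000000i  Y=+0.349285+0.000000i  product -0.290095-0.000000i
  m=+1: Y*=-0.242353+0.420546i  Y=-0.228073+0.143751i  product -0.005180-0.130754i
  m=+2: Y*=+0.063245+0.109139i  Y=-0.107712+0.225271i  product -0.031398+0.002492i
  m=+3: Y*=+0.020557-0.000049i  Y=-0.056227-0.480947i  product -0.001180-0.009884i
  m=+4: Y*=+0.001162-0.002027i  Y=+0.230136+0.285304i  product +0.000846-0.000135i
  m=+5: Y*=-0.000096-0.000165i  Y=-0.161513-0.055255i  product +0.000006+0.000032i
  m=+6: Y*=-0.000011+0.000000i  Y=+0.050889-0.012064i  product -0.000001+0.000000i
  m=+7: Y*=-0.000000+0.000000i  Y=-0.006775+0.006908i  product -0.000000-0.000000i
Total Σ_m = -0.363907+0.000000i. Multiply by 0.837758: -0.304866+0.000000i. P_7(cos γ) = -0.304866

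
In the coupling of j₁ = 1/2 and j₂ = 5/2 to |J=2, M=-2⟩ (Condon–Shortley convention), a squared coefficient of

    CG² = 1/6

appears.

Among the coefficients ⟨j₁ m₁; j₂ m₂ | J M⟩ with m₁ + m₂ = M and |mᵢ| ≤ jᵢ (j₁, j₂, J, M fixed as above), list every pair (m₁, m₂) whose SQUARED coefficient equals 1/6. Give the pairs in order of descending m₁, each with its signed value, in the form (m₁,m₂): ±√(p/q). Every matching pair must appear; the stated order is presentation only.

Admissible pairs with m₁+m₂ = M = -2: (-1/2,-3/2), (1/2,-5/2)
  (m₁,m₂)=(1/2,-5/2): CG² = 5/6, CG = +√(5/6)
  (m₁,m₂)=(-1/2,-3/2): CG² = 1/6, CG = −√(1/6)   ← matches the target
Pairs with CG² = 1/6: (-1/2,-3/2): −√(1/6)

(-1/2,-3/2): −√(1/6)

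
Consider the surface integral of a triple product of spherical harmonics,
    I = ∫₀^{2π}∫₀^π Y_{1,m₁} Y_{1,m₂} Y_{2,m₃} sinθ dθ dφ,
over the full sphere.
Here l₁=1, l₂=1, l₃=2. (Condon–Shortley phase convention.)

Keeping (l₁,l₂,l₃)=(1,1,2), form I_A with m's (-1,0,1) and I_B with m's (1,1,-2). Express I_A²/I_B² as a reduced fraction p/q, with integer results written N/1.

l's match ⇒ only the (l;m) 3-j factors differ between A and B.
A: triangle coeff Δ(1,1,2) = 1/30; Σ_t [0,0]: t=0:+1/2 = 1/2; (3j)²=1/10 [(1 1 2; -1 0 1)], sign=-1
B: triangle coeff Δ(1,1,2) = 1/30; Σ_t [0,0]: t=0:+1/4 = 1/4; (3j)²=1/5 [(1 1 2; 1 1 -2)], sign=+1
I_A²/I_B² = (1/10)/(1/5) = 1/2

1/2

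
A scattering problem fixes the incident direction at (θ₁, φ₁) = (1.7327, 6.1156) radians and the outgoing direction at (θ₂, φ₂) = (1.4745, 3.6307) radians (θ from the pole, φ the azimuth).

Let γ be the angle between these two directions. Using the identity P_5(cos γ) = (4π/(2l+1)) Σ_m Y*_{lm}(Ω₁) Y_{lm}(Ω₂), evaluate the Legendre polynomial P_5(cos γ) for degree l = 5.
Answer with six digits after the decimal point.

Summing Y*_{l m}(θ₁,φ₁)·Y_{l m}(θ₂,φ₂) over m ∈ [−5, 5]; prefactor 4π/(2·5+1) = 1.142397:
  [-5]  conj(Y_{5,-5})(Ω₁) = 0.29073 - 0.32299j ; Y_{5,-5}(Ω₂) = 0.34799 + 0.29077j ; Δ = 0.19509 - 0.02786j
  [-4]  conj(Y_{5,-4})(Ω₁) = -0.17589 + 0.13944j ; Y_{5,-4}(Ω₂) = -0.05210 - 0.12835j ; Δ = 0.02706 + 0.01531j
  [-3]  conj(Y_{5,-3})(Ω₁) = -0.22325 + 0.12276j ; Y_{5,-3}(Ω₂) = 0.03231 - 0.31110j ; Δ = 0.03098 + 0.07342j
  [-2]  conj(Y_{5,-2})(Ω₁) = 0.23170 - 0.08070j ; Y_{5,-2}(Ω₂) = -0.08767 + 0.13020j ; Δ = -0.00980 + 0.03724j
  [-1]  conj(Y_{5,-1})(Ω₁) = 0.20271 - 0.03429j ; Y_{5,-1}(Ω₂) = -0.24550 + 0.13067j ; Δ = -0.04528 + 0.03491j
  [+0]  conj(Y_{5,0})(Ω₁) = -0.24929 + 0.00000j ; Y_{5,0}(Ω₂) = 0.16145 + 0.00000j ; Δ = -0.04025 + 0.00000j
  [+1]  conj(Y_{5,1})(Ω₁) = -0.20271 - 0.03429j ; Y_{5,1}(Ω₂) = 0.24550 + 0.13067j ; Δ = -0.04528 - 0.03491j
  [+2]  conj(Y_{5,2})(Ω₁) = 0.23170 + 0.08070j ; Y_{5,2}(Ω₂) = -0.08767 - 0.13020j ; Δ = -0.00980 - 0.03724j
  [+3]  conj(Y_{5,3})(Ω₁) = 0.22325 + 0.12276j ; Y_{5,3}(Ω₂) = -0.03231 - 0.31110j ; Δ = 0.03098 - 0.07342j
  [+4]  conj(Y_{5,4})(Ω₁) = -0.17589 - 0.13944j ; Y_{5,4}(Ω₂) = -0.05210 + 0.12835j ; Δ = 0.02706 - 0.01531j
  [+5]  conj(Y_{5,5})(Ω₁) = -0.29073 - 0.32299j ; Y_{5,5}(Ω₂) = -0.34799 + 0.29077j ; Δ = 0.19509 + 0.02786j
Σ over m = 0.35583 + 0.00000j; ×(4π/11) → 0.40650 + 0.00000j. Real part: 0.406501

0.406501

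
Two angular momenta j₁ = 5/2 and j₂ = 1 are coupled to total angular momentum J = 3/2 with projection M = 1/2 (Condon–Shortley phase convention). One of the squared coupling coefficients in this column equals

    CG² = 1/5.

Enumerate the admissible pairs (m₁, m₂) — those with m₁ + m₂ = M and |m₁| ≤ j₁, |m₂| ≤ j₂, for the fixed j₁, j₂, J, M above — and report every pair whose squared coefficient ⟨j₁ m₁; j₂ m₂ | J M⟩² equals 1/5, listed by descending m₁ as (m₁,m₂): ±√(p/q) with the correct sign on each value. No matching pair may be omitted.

(-1/2,1): +√(1/5)

Admissible pairs with m₁+m₂ = M = 1/2: (-1/2,1), (1/2,0), (3/2,-1)
  (m₁,m₂)=(3/2,-1): CG² = 2/5, CG = +√(2/5)
  (m₁,m₂)=(1/2,0): CG² = 2/5, CG = −√(2/5)
  (m₁,m₂)=(-1/2,1): CG² = 1/5, CG = +√(1/5)   ← matches the target
Pairs with CG² = 1/5: (-1/2,1): +√(1/5)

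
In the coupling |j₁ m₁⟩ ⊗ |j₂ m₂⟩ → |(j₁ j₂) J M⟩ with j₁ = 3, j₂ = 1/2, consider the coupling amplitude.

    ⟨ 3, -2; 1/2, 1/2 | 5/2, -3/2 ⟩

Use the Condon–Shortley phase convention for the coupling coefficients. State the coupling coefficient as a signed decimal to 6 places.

√[6·1!5!0!/7! · 1!5!1!0!1!4!] = √(2880/7)
  +(−1)^1/∏(1,0,4,0,1,0)! = -1/24  (running -1/24)
⟨..|..⟩ = √(2880/7)·(-1/24) = -0.845154

-0.845154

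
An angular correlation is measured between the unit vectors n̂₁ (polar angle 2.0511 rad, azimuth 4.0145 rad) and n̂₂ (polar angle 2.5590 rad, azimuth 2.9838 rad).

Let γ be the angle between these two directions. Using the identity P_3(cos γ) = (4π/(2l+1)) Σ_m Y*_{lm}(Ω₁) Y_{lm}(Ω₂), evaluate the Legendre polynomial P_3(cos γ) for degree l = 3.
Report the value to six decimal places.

-0.309720

Term-by-term m-sum for l=3 (normalisation 4π/7 = 1.795196):
  term(m=-3) = -0.02020 + 0.00100j   from Y*(Ω₁)=0.25214 - 0.14533j, Y(Ω₂)=-0.06185 - 0.03168j
  term(m=-2) = -0.04520 + 0.08463j   from Y*(Ω₁)=0.06467 - 0.36572j, Y(Ω₂)=-0.24557 - 0.08018j
  term(m=-1) = 0.00439 + 0.00733j   from Y*(Ω₁)=-0.01242 - 0.01481j, Y(Ω₂)=-0.43663 - 0.06947j
  term(m=+0) = -0.05051 + 0.00000j   from Y*(Ω₁)=0.33322 + 0.00000j, Y(Ω₂)=-0.15159 + 0.00000j
  term(m=+1) = 0.00439 - 0.00733j   from Y*(Ω₁)=0.01242 - 0.01481j, Y(Ω₂)=0.43663 - 0.06947j
  term(m=+2) = -0.04520 - 0.08463j   from Y*(Ω₁)=0.06467 + 0.36572j, Y(Ω₂)=-0.24557 + 0.08018j
  term(m=+3) = -0.02020 - 0.00100j   from Y*(Ω₁)=-0.25214 - 0.14533j, Y(Ω₂)=0.06185 - 0.03168j
Σ over m = -0.17253 - 0.00000j; ×(4π/7) → -0.30972 - 0.00000j. Real part: -0.309720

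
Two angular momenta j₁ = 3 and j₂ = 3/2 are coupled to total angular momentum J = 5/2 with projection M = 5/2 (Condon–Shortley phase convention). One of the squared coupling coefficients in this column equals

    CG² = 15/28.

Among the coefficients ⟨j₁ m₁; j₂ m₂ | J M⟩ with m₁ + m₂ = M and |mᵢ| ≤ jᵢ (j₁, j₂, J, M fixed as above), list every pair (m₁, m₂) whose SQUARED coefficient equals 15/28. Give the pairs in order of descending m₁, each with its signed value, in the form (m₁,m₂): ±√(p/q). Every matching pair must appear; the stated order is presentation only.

Admissible pairs with m₁+m₂ = M = 5/2: (1,3/2), (2,1/2), (3,-1/2)
  (m₁,m₂)=(3,-1/2): CG² = 15/28, CG = +√(15/28)   ← matches the target
  (m₁,m₂)=(2,1/2): CG² = 5/14, CG = −√(5/14)
  (m₁,m₂)=(1,3/2): CG² = 3/28, CG = +√(3/28)
Pairs with CG² = 15/28: (3,-1/2): +√(15/28)

(3,-1/2): +√(15/28)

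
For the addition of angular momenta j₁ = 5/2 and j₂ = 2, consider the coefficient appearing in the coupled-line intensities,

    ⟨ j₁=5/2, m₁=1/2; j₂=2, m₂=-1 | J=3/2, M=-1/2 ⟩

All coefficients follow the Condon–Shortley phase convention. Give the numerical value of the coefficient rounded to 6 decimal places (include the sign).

−√(5/21) = -0.487950

triangle: 3!×2!×1!/7! = 12/5040
(j±m)!: 3!×2!×1!×3!×1!×2! = 144
prefactor² = (2J+1)×Δ×N² = 48/35
  k=0: +1/(0!×3!×2!×1!×0!×0!) = 1/12
  k=1: −1/(1!×2!×1!×0!×1!×1!) = -1/2
Σ = -5/12  ⇒  CG² = 48/35×(-5/12)² = 5/21
CG = −√(5/21) = -0.487950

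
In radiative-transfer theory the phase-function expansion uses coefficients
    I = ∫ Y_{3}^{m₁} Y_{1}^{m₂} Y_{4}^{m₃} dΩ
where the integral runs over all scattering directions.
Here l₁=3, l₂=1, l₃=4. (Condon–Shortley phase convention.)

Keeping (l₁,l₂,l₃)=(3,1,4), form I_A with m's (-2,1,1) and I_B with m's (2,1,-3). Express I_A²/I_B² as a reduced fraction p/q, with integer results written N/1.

1/7

l's match ⇒ only the (l;m) 3-j factors differ between A and B.
A: triangle coeff Δ(3,1,4) = 1/252; Σ_t [0,0]: t=0:+1/240 = 1/240; (3j)²=1/84 [(3 1 4; -2 1 1)], sign=-1
B: triangle coeff Δ(3,1,4) = 1/252; Σ_t [0,0]: t=0:+1/240 = 1/240; (3j)²=1/12 [(3 1 4; 2 1 -3)], sign=-1
I_A²/I_B² = (1/84)/(1/12) = 1/7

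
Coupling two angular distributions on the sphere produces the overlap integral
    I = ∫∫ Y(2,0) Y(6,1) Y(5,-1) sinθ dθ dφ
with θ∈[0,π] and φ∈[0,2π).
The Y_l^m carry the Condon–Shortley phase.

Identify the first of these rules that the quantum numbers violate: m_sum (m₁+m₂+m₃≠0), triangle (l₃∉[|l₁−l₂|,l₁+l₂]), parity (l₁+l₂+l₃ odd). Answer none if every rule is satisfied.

azimuthal sum: 0 + 1 − 1 = 0  ✓
4 ≤ 5 ≤ 8 (triangle on l)  ✓
L = 2 + 6 + 5 = 13 (odd)  ✗

parity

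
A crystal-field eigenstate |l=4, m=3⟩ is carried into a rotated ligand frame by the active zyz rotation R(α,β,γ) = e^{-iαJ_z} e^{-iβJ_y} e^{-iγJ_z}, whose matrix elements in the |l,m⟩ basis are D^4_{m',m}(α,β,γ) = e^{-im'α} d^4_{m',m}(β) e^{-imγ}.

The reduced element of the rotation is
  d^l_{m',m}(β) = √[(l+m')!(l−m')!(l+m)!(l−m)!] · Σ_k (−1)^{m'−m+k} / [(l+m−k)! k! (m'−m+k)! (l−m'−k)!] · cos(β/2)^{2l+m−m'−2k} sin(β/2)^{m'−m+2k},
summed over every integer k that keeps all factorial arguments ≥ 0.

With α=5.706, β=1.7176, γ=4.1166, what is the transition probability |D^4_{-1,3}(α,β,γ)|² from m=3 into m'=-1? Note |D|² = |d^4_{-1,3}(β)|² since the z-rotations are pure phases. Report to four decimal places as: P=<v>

P=0.0237

Split into d^4_{-1,3}(β=1.7176) × two z-phases.
Half-angle: c=0.653346, s=0.757059. N=√(6·120·5040·1)=1904.940944
Admissible k: 4..5 (factorial args all ≥0)
  k=4: (−1)^0·1904.9409/(144)·0.6533^4·0.7571^4 = +0.791794
  k=5: (−1)^1·1904.9409/(240)·0.6533^2·0.7571^6 = -0.637876
d^4_{-1,3}(1.7176) = +0.791794 -0.637876 = +0.153918
|D^4_{-1,3}|² = |d^4_{-1,3}(β)|² = (+0.153918)² = 0.023691 (the z-rotation phases have unit modulus)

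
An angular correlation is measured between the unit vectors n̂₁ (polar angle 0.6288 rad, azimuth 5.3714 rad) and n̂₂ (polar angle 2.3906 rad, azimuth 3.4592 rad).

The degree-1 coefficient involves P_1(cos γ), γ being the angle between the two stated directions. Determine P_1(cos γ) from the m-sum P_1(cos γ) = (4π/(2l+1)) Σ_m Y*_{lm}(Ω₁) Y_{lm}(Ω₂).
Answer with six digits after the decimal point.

-0.725570

Summing Y*_{l m}(θ₁,φ₁)·Y_{l m}(θ₂,φ₂) over m ∈ [−1, 1]; prefactor 4π/(2·1+1) = 4.188790:
  m=-1: (0.12443 - 0.16066j) × (-0.22396 + 0.07362j) = -0.01604 + 0.04514j  (running Σ = -0.01604 + 0.04514j)
  m=0: (0.39515 + 0.00000j) × (-0.35717 + 0.00000j) = -0.14114 + 0.00000j  (running Σ = -0.15718 + 0.04514j)
  m=1: (-0.12443 - 0.16066j) × (0.22396 + 0.07362j) = -0.01604 - 0.04514j  (running Σ = -0.17322 + 0.00000j)
Σ over m = -0.17322 + 0.00000j; ×(4π/3) → -0.72557 + 0.00000j. Real part: -0.725570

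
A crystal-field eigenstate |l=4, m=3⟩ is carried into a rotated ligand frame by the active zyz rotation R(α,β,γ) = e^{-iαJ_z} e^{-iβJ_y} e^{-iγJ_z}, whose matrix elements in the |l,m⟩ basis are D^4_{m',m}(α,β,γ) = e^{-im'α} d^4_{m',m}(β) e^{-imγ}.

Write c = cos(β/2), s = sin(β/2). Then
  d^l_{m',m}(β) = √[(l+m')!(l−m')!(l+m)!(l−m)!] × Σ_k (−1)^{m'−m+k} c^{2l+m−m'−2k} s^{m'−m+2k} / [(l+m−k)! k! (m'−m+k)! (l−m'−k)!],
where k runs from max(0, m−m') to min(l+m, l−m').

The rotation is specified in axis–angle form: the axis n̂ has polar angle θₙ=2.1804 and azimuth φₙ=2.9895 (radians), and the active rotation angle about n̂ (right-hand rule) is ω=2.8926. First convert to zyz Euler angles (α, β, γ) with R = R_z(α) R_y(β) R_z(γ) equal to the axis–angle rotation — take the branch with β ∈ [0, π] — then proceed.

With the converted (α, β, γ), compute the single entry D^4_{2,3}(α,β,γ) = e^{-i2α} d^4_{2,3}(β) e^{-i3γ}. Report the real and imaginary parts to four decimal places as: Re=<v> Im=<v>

Re=0.1121 Im=-0.3141

Axis–angle → zyz. n̂ = (sinθₙcosφₙ, sinθₙsinφₙ, cosθₙ) = (-0.810411, +0.124217, -0.572543), ω = 2.8926.
R = I cosω + sinω [n̂]ₓ + (1−cosω) n̂n̂ᵀ gives
  R = [+0.324115, -0.057138, +0.944290; -0.339319, -0.938777, +0.059662; +0.883070, -0.339753, -0.323660]
β = atan2(√(R₁₃²+R₂₃²), R₃₃) = 1.900392; α = atan2(R₂₃, R₁₃) mod 2π = 0.063098; γ = atan2(R₃₂, −R₃₁) mod 2π = 3.508876
First d^4_{2,3}(β=1.9004), then the phase factors e^{-i(2)α} and e^{-i(3)γ}:
c=cos(1.900392/2)=0.581524, s=sin(1.900392/2)=0.813529; N=√[720·2·5040·1]=2693.993318
k: max(0,(3)−(2))=1 … min(4+(3),4−(2))=2
  k=1: (−1)^0·2693.9933/(720)·0.5815^7·0.8135^1 = +0.068456
  k=2: (−1)^1·2693.9933/(240)·0.5815^5·0.8135^3 = -0.401922
d^4_{2,3}(1.9004) = +0.068456 -0.401922 = -0.333467
Phases: e^{-i·(2)·0.0631}=+0.992048-0.125862i, e^{-i·(3)·3.5089}=-0.451946+0.892045i ⇒ D=+0.112071-0.314070i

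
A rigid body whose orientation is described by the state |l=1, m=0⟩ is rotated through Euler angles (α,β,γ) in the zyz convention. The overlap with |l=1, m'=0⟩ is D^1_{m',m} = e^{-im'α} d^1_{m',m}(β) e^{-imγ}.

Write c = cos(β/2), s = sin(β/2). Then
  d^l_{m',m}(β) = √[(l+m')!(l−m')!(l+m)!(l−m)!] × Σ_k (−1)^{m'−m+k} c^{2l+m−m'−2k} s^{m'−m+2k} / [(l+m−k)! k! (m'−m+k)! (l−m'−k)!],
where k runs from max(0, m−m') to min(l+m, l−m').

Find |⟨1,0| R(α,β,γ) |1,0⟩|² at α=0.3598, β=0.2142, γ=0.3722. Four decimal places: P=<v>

Split into d^1_{0,0}(β=0.2142) × two z-phases.
c=cos(0.214200/2)=0.994270, s=sin(0.214200/2)=0.106895; N=√[1·1·1·1]=1.000000
k∈{0,1} keeps every argument non-negative
  k=0: (−1)^0·1.0000/(1)·0.9943^2·0.1069^0 = +0.988573
  k=1: (−1)^1·1.0000/(1)·0.9943^0·0.1069^2 = -0.011427
d^1_{0,0}(0.2142) = +0.988573 -0.011427 = +0.977147
|D^1_{0,0}|² = |d^1_{0,0}(β)|² = (+0.977147)² = 0.954816 (the z-rotation phases have unit modulus)

P=0.9548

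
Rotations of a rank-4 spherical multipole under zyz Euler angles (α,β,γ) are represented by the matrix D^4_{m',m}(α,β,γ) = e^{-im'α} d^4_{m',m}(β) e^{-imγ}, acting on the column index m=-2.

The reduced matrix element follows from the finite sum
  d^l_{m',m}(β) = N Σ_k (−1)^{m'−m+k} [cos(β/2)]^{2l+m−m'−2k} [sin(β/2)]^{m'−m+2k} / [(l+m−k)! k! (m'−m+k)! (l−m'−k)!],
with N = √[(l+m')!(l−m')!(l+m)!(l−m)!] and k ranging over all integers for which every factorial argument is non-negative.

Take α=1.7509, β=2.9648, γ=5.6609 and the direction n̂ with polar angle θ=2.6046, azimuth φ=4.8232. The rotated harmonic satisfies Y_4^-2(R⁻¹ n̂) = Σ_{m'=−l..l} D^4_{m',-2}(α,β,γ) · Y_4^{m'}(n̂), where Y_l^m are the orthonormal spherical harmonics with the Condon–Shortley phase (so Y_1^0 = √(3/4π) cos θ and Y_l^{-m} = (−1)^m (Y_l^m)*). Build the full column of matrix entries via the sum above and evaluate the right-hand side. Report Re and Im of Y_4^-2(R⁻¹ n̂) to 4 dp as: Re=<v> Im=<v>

Need the full column D^4_{m',-2} for m'=−4..4 at α=1.7509, β=2.9648, γ=5.6609.
cos(β/2)=0.088281, sin(β/2)=0.996096
d^4_{-4,-2}: single k=2 term ⇒ +0.000002;  D = +0.000002-0.000001i
d^4_{-3,-2}: k∈[1..2] ⇒ +0.000000 -0.000059 = -0.000059;  D = +0.000038+0.000045i
d^4_{-2,-2}: k∈[0..2] ⇒ +0.000000 -0.000006 +0.000897 = +0.000891;  D = -0.000565+0.000689i
d^4_{-1,-2}: k∈[0..2] ⇒ -0.000000 +0.000112 -0.009542 = -0.009429;  D = -0.008246-0.004573i
d^4_{0,-2}: k∈[0..2] ⇒ +0.000004 -0.001513 +0.072221 = +0.070713;  D = +0.022661-0.066983i
d^4_{1,-2}: k∈[0..2] ⇒ -0.000075 +0.014313 -0.364428 = -0.350190;  D = +0.346459+0.050989i
d^4_{2,-2}: k∈[0..2] ⇒ +0.000897 -0.091353 +0.969188 = +0.878732;  D = +0.029855+0.878225i
d^4_{3,-2}: k∈[0..1] ⇒ -0.007573 +0.321395 = +0.313822;  D = +0.306658-0.066673i
d^4_{4,-2}: single k=0 term ⇒ +0.040283;  D = -0.015471-0.037194i
Y_4^{m'}(θ=2.6046,φ=4.8232) and Σ D·Y over m':
  (+0.0000-0.0000i)·(+0.0274-0.0130i)  (+0.0000+0.0000i)·(+0.0470+0.1361i)  (-0.0006+0.0007i)·(-0.3560+0.0802i)  (-0.0082-0.0046i)·(-0.0499-0.4481i)  (+0.0227-0.0670i)·(-0.0075+0.0000i)  (+0.3465+0.0510i)·(+0.0499-0.4481i)  (+0.0299+0.8782i)·(-0.3560-0.0802i)  (+0.3067-0.0667i)·(-0.0470+0.1361i)  (-0.0155-0.0372i)·(+0.0274+0.0130i)
Y_4^-2(R⁻¹ n̂) = +0.092993-0.419928i

Re=0.0930 Im=-0.4199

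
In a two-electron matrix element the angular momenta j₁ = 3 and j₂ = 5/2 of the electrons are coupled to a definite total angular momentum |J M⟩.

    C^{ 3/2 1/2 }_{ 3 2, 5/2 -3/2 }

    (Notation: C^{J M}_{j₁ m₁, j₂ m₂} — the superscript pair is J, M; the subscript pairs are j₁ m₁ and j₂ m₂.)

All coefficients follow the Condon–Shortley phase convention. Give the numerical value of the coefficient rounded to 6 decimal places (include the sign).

j₁+j₂−J=4  J+j₁−j₂=2  J−j₁+j₂=1  j₁+j₂+J+1=8
(j₁±m₁, j₂±m₂, J±M) = (5,1,1,4,2,1)
P² = 192/7
sum k=0..1:
  [0] +1/24 = 1/24
  [1] −1/12 = -1/12
S = -1/24
C² = P²·S² = 1/21 ; C = -0.218218

-0.218218  (= −√(1/21))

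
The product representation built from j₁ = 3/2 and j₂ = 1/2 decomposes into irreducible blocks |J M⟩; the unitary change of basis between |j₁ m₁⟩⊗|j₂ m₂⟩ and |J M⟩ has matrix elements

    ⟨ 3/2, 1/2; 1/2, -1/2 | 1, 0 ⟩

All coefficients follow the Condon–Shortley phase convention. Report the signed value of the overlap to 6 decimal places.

triangle: 1!×2!×0!/4! = 2/24
(j±m)!: 2!×1!×0!×1!×1!×1! = 2
prefactor² = (2J+1)×Δ×N² = 1/2
  k=0: +1/(0!×1!×1!×0!×1!×0!) = 1
Σ = 1  ⇒  CG² = 1/2×1² = 1/2
CG = +√(1/2) = +0.707107

+√(1/2) ≈ +0.707107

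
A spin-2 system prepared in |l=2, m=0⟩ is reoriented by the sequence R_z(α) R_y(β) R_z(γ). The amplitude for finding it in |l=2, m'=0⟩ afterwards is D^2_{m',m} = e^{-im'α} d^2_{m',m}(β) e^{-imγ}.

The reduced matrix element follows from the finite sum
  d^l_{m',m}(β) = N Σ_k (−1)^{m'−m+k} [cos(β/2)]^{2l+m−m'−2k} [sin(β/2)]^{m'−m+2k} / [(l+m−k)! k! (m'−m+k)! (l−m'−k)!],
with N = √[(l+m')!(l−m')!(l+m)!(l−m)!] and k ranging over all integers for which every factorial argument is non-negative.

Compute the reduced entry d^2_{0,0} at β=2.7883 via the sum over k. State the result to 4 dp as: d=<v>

d^2_{0,0}(β=2.7883) via the finite sum:
Half-angle: c=0.175729, s=0.984439. N=√(2·2·2·2)=4.000000
Admissible k: 0..2 (factorial args all ≥0)
  k=0: (−1)^0·4.0000/(4)·0.1757^4·0.9844^0 = +0.000954
  k=1: (−1)^1·4.0000/(1)·0.1757^2·0.9844^2 = -0.119708
  k=2: (−1)^2·4.0000/(4)·0.1757^0·0.9844^4 = +0.939192
d^2_{0,0}(2.7883) = +0.000954 -0.119708 +0.939192 = +0.820437

d=0.8204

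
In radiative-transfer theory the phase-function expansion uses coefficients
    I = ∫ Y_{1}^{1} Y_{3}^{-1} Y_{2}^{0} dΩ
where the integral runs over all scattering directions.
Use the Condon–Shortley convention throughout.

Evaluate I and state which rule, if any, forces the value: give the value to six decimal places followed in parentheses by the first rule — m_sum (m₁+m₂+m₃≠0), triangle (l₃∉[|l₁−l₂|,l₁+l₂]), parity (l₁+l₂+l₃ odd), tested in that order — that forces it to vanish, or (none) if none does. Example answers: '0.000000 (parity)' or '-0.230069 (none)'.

-0.202301 (none)

m-sum 0 ✓  L=6 even ✓  2≤2≤4 ✓
Π(2lᵢ+1) = 3×7×5 = 105
triangle coeff Δ(1,3,2) = 1/105
Σ_t [1,1]: t=1:−1/4 = -1/4
(3j)²=3/35 [(1 3 2; 0 0 0)], sign=-1
Σ_t [0,0]: t=0:+1/8 = 1/8
(3j)²=2/35 [(1 3 2; 1 -1 0)], sign=+1
⇒ 4πI² = 18/35
I = (-1)√(18/35/(4π)) = -0.20230066
No selection rule forces the value: the integral is nonzero (none).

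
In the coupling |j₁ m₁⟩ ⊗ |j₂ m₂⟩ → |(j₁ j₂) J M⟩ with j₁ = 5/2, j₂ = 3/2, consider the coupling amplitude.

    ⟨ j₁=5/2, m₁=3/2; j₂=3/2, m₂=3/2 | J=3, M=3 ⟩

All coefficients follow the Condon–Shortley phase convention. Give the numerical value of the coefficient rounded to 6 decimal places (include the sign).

−√(3/8) ≈ -0.612372

j₁+j₂−J=1  J+j₁−j₂=4  J−j₁+j₂=2  j₁+j₂+J+1=8
(j₁±m₁, j₂±m₂, J±M) = (4,1,3,0,6,0)
P² = 864
sum k=1..1:
  [1] −1/48 = -1/48
S = -1/48
C² = P²·S² = 3/8 ; C = -0.612372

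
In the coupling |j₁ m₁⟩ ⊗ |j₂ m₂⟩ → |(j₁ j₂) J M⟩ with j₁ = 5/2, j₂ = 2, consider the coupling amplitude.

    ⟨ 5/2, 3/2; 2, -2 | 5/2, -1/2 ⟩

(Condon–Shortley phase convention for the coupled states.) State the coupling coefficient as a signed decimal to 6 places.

+√(27/70) = +0.621059

triangle: 2!·3!·2!/8! = 24/40320
(j±m)!: 4!·1!·0!·4!·2!·3! = 6912
prefactor² = (2J+1)·Δ·N² = 864/35
  k=0: +1/(0!·2!·1!·0!·2!·2!) = 1/8
Σ = 1/8  ⇒  CG² = 864/35·(1/8)² = 27/70
CG = +√(27/70) = +0.621059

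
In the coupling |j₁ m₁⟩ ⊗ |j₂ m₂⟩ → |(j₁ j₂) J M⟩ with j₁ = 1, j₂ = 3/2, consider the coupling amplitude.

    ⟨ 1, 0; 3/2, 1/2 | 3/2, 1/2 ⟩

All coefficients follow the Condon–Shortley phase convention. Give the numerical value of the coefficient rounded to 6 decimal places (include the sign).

triangle: 1!*1!*2!/5! = 2/120
(j±m)!: 1!*1!*2!*1!*2!*1! = 4
prefactor² = (2J+1)*Δ*N² = 4/15
  k=0: +1/(0!*1!*1!*2!*0!*0!) = 1/2
  k=1: −1/(1!*0!*0!*1!*1!*1!) = -1
Σ = -1/2  ⇒  CG² = 4/15*(-1/2)² = 1/15
CG = −√(1/15) = -0.258199

-0.258199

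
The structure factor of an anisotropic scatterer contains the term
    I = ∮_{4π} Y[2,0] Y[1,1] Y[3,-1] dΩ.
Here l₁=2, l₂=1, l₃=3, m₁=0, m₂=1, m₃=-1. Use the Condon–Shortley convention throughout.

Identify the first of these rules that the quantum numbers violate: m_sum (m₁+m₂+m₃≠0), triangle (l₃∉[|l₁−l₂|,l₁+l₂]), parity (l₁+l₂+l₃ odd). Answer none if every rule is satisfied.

azimuthal sum: 0 + 1 − 1 = 0  ✓
1 ≤ 3 ≤ 3 (triangle on l)  ✓
L = 2 + 1 + 3 = 6 (even)  ✓

none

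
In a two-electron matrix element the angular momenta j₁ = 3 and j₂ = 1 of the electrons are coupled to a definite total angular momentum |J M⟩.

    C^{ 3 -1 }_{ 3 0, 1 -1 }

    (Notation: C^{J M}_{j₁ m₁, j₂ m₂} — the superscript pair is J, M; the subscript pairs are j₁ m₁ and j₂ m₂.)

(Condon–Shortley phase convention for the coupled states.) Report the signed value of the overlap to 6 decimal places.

+√(1/2) = +0.707107

√[7·1!5!1!/8! · 3!3!0!2!2!4!] = √(72)
  +(−1)^0/∏(0,1,3,0,2,1)! = 1/12  (running 1/12)
⟨..|..⟩ = √(72)·(1/12) = +0.707107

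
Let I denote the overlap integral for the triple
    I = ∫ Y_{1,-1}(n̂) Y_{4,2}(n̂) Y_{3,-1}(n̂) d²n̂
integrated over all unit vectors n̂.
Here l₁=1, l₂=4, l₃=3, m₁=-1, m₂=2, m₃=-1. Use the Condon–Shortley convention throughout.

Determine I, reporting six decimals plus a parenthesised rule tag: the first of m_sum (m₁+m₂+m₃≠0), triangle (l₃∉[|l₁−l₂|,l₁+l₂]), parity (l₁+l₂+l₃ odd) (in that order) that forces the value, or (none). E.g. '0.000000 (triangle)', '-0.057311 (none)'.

0.238414 (none)

Checks pass: Σm=0; 8 even; l₃=3∈[3,5].
(2·1+1)(2·4+1)(2·3+1) = 189
Δ: 2! 0! 6! / 9! → 1/252
sum: t=1:−1/36 = -1/36
3j²(1 4 3; 0 0 0) = Δ·Π!·Σ² = 4/63  (sign +1)
sum: t=2:+1/96 = 1/96
3j²(1 4 3; -1 2 -1) = Δ·Π!·Σ² = 5/84  (sign +1)
combine: 4πI² = 189·4/63·5/84 = 5/7
take √, sign +1: I = 0.23841361
No selection rule forces the value: the integral is nonzero (none).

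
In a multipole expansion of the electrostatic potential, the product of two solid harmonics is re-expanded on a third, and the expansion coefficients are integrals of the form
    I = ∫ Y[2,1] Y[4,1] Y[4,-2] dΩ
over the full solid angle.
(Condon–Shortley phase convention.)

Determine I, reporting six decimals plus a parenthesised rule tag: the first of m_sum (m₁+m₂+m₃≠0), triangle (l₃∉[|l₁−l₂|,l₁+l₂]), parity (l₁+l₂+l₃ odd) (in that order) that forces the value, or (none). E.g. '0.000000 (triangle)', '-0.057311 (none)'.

Checks pass: Σm=0; 10 even; l₃=4∈[2,6].
(2·2+1)(2·4+1)(2·4+1) = 405
Δ: 2! 2! 6! / 11! → 1/13860
sum: t=0:+1/192 t=1:−1/36 t=2:+1/192 = -5/288
3j²(2 4 4; 0 0 0) = Δ·Π!·Σ² = 20/693  (sign -1)
sum: t=0:+1/240 t=1:−1/96 = -1/160
3j²(2 4 4; 1 1 -2) = Δ·Π!·Σ² = 27/1540  (sign -1)
combine: 4πI² = 405·20/693·27/1540 = 1215/5929
take √, sign +1: I = 0.12770047
No selection rule forces the value: the integral is nonzero (none).

0.127700 (none)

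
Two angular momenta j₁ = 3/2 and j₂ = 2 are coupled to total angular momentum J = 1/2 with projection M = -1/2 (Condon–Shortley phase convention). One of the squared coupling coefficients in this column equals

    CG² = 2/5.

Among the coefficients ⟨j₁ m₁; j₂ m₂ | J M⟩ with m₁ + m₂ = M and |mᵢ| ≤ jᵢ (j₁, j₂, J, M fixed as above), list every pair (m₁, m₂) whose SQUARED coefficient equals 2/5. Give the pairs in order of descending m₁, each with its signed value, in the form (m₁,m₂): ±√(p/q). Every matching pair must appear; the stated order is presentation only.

(3/2,-2): +√(2/5)

Admissible pairs with m₁+m₂ = M = -1/2: (-3/2,1), (-1/2,0), (1/2,-1), (3/2,-2)
  (m₁,m₂)=(3/2,-2): CG² = 2/5, CG = +√(2/5)   ← matches the target
  (m₁,m₂)=(1/2,-1): CG² = 3/10, CG = −√(3/10)
  (m₁,m₂)=(-1/2,0): CG² = 1/5, CG = +√(1/5)
  (m₁,m₂)=(-3/2,1): CG² = 1/10, CG = −√(1/10)
Pairs with CG² = 2/5: (3/2,-2): +√(2/5)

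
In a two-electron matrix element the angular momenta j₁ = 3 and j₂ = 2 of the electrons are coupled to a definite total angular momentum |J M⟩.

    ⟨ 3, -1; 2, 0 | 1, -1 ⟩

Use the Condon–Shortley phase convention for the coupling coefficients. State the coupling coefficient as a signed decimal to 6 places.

triangle: 4!*2!*0!/7! = 48/5040
(j±m)!: 2!*4!*2!*2!*0!*2! = 384
prefactor² = (2J+1)*Δ*N² = 384/35
  k=2: +1/(2!*2!*2!*0!*0!*0!) = 1/8
Σ = 1/8  ⇒  CG² = 384/35*(1/8)² = 6/35
CG = +√(6/35) = +0.414039

+0.414039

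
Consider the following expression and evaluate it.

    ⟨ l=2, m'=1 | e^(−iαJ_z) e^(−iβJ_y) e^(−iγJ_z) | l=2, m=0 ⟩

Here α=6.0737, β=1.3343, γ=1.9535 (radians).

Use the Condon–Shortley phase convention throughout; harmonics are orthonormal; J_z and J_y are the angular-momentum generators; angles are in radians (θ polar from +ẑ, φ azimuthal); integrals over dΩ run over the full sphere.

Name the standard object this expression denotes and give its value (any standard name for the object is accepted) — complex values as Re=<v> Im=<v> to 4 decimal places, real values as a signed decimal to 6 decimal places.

This is a Wigner D-matrix element — the rotation-matrix element ⟨l m'| R(α,β,γ) |l m⟩ in the angular-momentum basis.
D^2_{1,0}(6.0737,1.3343,1.9535) = e^{-i·1·6.0737}·d^2_{1,0}(1.3343)·e^{-i·0·1.9535}. Compute d first:
c=cos(1.334300/2)=0.785588, s=sin(1.334300/2)=0.618750; N=√[6·1·2·2]=4.898979
The bounds max(0,m−m')=0 and min(l+m,l−m')=1 give 2 terms
  k=0: (−1)^1·4.8990/(2)·0.7856^3·0.6187^1 = -0.734811
  k=1: (−1)^2·4.8990/(2)·0.7856^1·0.6187^3 = +0.455843
d^2_{1,0}(1.3343) = -0.734811 +0.455843 = -0.278968
Phases: e^{-i·(1)·6.0737}=+0.978138+0.207956i, e^{-i·(0)·1.9535}=+1.000000+0.000000i ⇒ D=-0.272869-0.058013i

Wigner D-matrix element, Re=-0.2729 Im=-0.0580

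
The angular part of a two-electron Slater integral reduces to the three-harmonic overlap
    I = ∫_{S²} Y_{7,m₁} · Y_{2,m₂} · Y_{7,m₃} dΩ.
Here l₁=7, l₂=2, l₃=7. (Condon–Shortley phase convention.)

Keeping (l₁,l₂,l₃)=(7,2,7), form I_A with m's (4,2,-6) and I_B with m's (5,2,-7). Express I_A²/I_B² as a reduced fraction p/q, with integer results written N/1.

18/7

Same 7,2,7: normalisation and zero-m 3j drop out of the ratio.
A: Δ: 2! 12! 2! / 17! → 1/185640; sum: t=2:+1/159667200 = 1/159667200; 3j²(7 2 7; 4 2 -6) = Δ·Π!·Σ² = 9/1190  (sign -1)
B: Δ: 2! 12! 2! / 17! → 1/185640; sum: t=2:+1/1916006400 = 1/1916006400; 3j²(7 2 7; 5 2 -7) = Δ·Π!·Σ² = 1/340  (sign +1)
I_A²/I_B² = (9/1190)/(1/340) = 18/7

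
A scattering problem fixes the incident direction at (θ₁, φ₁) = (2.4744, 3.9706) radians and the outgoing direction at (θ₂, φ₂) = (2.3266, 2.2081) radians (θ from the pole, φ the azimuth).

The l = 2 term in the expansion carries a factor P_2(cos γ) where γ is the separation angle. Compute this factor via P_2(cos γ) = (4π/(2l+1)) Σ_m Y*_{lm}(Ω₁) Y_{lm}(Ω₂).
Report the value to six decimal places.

-0.192187

Expand P_2 via completeness: Σ_{m} conj(Y_{2,m}) at Ω₁ times Y_{2,m} at Ω₂ —
  term(m=-2) = -0.028058-0.011318i   from Y*(Ω₁)=-0.012883+0.147339i, Y(Ω₂)=-0.059707+0.195655i
  term(m=-1) = -0.027590+0.142151i   from Y*(Ω₁)=+0.253711+0.276864i, Y(Ω₂)=+0.229442+0.309906i
  term(m=+0) = +0.034827+0.000000i   from Y*(Ω₁)=+0.268500-0.000000i, Y(Ω₂)=+0.129711+0.000000i
  term(m=+1) = -0.027590-0.142151i   from Y*(Ω₁)=-0.253711+0.276864i, Y(Ω₂)=-0.229442+0.309906i
  term(m=+2) = -0.028058+0.011318i   from Y*(Ω₁)=-0.012883-0.147339i, Y(Ω₂)=-0.059707-0.195655i
Total Σ_m = -0.076469+0.000000i. Multiply by 2.513274: -0.192187+0.000000i. P_2(cos γ) = -0.192187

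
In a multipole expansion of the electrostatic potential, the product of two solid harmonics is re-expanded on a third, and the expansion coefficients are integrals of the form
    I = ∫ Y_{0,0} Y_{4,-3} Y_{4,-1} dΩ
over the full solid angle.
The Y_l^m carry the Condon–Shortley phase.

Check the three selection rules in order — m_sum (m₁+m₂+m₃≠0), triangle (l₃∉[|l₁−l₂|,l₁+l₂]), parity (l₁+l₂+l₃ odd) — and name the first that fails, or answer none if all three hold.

m₁+m₂+m₃ = 0 − 3 − 1 = -4  ✗
triangle: |0−4|=4 ≤ l₃=4 ≤ 0+4=4
parity: l₁+l₂+l₃ = 8 is even

m_sum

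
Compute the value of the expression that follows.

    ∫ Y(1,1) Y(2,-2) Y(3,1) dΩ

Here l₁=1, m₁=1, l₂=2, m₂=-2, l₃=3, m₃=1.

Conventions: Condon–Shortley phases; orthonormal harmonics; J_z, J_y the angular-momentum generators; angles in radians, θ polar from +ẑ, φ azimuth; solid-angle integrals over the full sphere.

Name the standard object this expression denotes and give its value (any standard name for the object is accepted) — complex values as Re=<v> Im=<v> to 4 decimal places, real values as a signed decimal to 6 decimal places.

This is a Gaunt coefficient — the integral of a triple product of spherical harmonics over the sphere.
Checks pass: Σm=0; 6 even; l₃=3∈[1,3].
(2·1+1)(2·2+1)(2·3+1) = 105
Δ: 0! 2! 4! / 7! → 1/105
sum: t=0:+1/4 = 1/4
3j²(1 2 3; 0 0 0) = Δ·Π!·Σ² = 3/35  (sign -1)
sum: t=0:+1/48 = 1/48
3j²(1 2 3; 1 -2 1) = Δ·Π!·Σ² = 1/105  (sign +1)
combine: 4πI² = 105·3/35·1/105 = 3/35
take √, sign -1: I = -0.08258890

Gaunt coefficient, -0.082589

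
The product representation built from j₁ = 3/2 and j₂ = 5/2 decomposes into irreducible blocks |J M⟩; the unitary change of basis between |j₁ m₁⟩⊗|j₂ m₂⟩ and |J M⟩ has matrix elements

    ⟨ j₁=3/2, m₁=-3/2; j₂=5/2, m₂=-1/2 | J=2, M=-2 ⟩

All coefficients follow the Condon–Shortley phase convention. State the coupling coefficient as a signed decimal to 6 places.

√[5·2!1!3!/7! · 0!3!2!3!0!4!] = √(144/7)
  +(−1)^2/∏(2,0,1,0,0,3)! = 1/12  (running 1/12)
⟨..|..⟩ = √(144/7)·(1/12) = +0.377964

+√(1/7) ≈ +0.377964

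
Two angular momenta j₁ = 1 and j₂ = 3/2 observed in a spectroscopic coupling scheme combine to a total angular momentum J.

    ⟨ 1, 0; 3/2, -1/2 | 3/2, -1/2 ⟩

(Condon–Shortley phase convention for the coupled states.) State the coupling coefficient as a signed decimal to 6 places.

+√(1/15) = +0.258199

√[4·1!1!2!/5! · 1!1!1!2!1!2!] = √(4/15)
  +(−1)^0/∏(0,1,1,1,0,1)! = 1  (running 1)
  +(−1)^1/∏(1,0,0,0,1,2)! = -1/2  (running 1/2)
⟨..|..⟩ = √(4/15)·(1/2) = +0.258199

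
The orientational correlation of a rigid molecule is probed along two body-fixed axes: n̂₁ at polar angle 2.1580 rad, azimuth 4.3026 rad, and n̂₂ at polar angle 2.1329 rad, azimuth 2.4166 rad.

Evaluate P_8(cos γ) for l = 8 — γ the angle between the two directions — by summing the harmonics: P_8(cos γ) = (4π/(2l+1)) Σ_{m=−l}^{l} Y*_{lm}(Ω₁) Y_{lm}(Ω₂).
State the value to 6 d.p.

0.217084

Summing Y*_{l m}(θ₁,φ₁)·Y_{l m}(θ₂,φ₂) over m ∈ [−8, 8]; prefactor 4π/(2·8+1) = 0.739198:
  term(m=-8) = -0.01311 + 0.00936j   from Y*(Ω₁)=-0.11780 + 0.01621j, Y(Ω₂)=0.11992 - 0.06292j
  term(m=-7) = 0.08691 + 0.06412j   from Y*(Ω₁)=-0.08537 + 0.30481j, Y(Ω₂)=0.12101 - 0.31902j
  term(m=-6) = 0.06407 - 0.19307j   from Y*(Ω₁)=0.35036 + 0.28498j, Y(Ω₂)=-0.15970 - 0.42118j
  term(m=-5) = -0.06849 - 0.00036j   from Y*(Ω₁)=0.25659 - 0.13298j, Y(Ω₂)=-0.20984 - 0.11014j
  term(m=-4) = 0.00840 + 0.02622j   from Y*(Ω₁)=0.00951 + 0.13883j, Y(Ω₂)=0.19206 - 0.04733j
  term(m=-3) = 0.10330 - 0.07456j   from Y*(Ω₁)=0.34365 + 0.12211j, Y(Ω₂)=0.19844 - 0.28747j
  term(m=-2) = 0.00098 + 0.00072j   from Y*(Ω₁)=0.03179 - 0.03404j, Y(Ω₂)=0.00315 + 0.02592j
  term(m=-1) = -0.03650 + 0.11195j   from Y*(Ω₁)=0.13519 + 0.31121j, Y(Ω₂)=0.25976 + 0.23013j
  term(m=+0) = 0.00256 + 0.00000j   from Y*(Ω₁)=0.09914 + 0.00000j, Y(Ω₂)=0.02578 + 0.00000j
  term(m=+1) = -0.03650 - 0.11195j   from Y*(Ω₁)=-0.13519 + 0.31121j, Y(Ω₂)=-0.25976 + 0.23013j
  term(m=+2) = 0.00098 - 0.00072j   from Y*(Ω₁)=0.03179 + 0.03404j, Y(Ω₂)=0.00315 - 0.02592j
  term(m=+3) = 0.10330 + 0.07456j   from Y*(Ω₁)=-0.34365 + 0.12211j, Y(Ω₂)=-0.19844 - 0.28747j
  term(m=+4) = 0.00840 - 0.02622j   from Y*(Ω₁)=0.00951 - 0.13883j, Y(Ω₂)=0.19206 + 0.04733j
  term(m=+5) = -0.06849 + 0.00036j   from Y*(Ω₁)=-0.25659 - 0.13298j, Y(Ω₂)=0.20984 - 0.11014j
  term(m=+6) = 0.06407 + 0.19307j   from Y*(Ω₁)=0.35036 - 0.28498j, Y(Ω₂)=-0.15970 + 0.42118j
  term(m=+7) = 0.08691 - 0.06412j   from Y*(Ω₁)=0.08537 + 0.30481j, Y(Ω₂)=-0.12101 - 0.31902j
  term(m=+8) = -0.01311 - 0.00936j   from Y*(Ω₁)=-0.11780 - 0.01621j, Y(Ω₂)=0.11992 + 0.06292j
Total Σ_m = 0.29367 - 0.00000j. Multiply by 0.739198: 0.21708 - 0.00000j. P_8(cos γ) = 0.217084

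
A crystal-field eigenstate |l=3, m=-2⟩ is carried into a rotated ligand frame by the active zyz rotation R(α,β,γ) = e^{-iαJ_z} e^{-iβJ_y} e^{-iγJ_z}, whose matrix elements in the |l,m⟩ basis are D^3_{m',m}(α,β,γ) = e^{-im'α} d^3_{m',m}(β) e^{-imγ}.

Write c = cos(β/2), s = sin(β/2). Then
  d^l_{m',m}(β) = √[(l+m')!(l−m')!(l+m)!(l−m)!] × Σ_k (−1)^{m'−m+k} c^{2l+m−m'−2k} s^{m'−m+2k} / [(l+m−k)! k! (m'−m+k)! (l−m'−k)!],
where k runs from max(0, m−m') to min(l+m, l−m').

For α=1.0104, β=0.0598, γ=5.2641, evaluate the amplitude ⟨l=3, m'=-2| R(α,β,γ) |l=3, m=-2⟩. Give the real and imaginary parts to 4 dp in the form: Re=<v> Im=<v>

Re=0.9927 Im=-0.0172

Split into d^3_{-2,-2}(β=0.0598) × two z-phases.
Half-angle: c=0.999553, s=0.029896. N=√(1·120·1·120)=120.000000
Admissible k: 0..1 (factorial args all ≥0)
  k=0: (−1)^0·120.0000/(120)·0.9996^6·0.0299^0 = +0.997321
  k=1: (−1)^1·120.0000/(24)·0.9996^4·0.0299^2 = -0.004461
d^3_{-2,-2}(0.0598) = +0.997321 -0.004461 = +0.992860
D = (-0.434969+0.900446i)·(+0.992860)·(-0.450544-0.892754i) = +0.992711-0.017246i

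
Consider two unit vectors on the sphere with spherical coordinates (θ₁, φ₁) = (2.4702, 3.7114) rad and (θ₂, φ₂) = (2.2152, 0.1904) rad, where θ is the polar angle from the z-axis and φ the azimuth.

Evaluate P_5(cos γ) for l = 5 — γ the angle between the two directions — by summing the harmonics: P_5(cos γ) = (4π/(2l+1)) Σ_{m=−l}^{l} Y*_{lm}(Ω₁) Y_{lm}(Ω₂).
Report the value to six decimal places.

0.015711

Summing Y*_{l m}(θ₁,φ₁)·Y_{l m}(θ₂,φ₂) over m ∈ [−5, 5]; prefactor 4π/(2·5+1) = 1.142397:
  m=-5: Y*=0.04140 - 0.01247j  Y=0.08792 - 0.12347j  product 0.00210 - 0.00621j
  m=-4: Y*=0.11197 - 0.13068j  Y=-0.26066 + 0.24854j  product 0.00329 + 0.06189j
  m=-3: Y*=0.05198 - 0.37258j  Y=0.33425 - 0.21481j  product -0.06266 - 0.13570j
  m=-2: Y*=-0.18007 - 0.39142j  Y=-0.04990 + 0.01998j  product 0.01680 + 0.01593j
  m=-1: Y*=-0.05190 - 0.03325j  Y=-0.33123 + 0.06384j  product 0.01931 + 0.00770j
  m=+0: Y*=0.38791 + 0.00000j  Y=0.14448 + 0.00000j  product 0.05605 + 0.00000j
  m=+1: Y*=0.05190 - 0.03325j  Y=0.33123 + 0.06384j  product 0.01931 - 0.00770j
  m=+2: Y*=-0.18007 + 0.39142j  Y=-0.04990 - 0.01998j  product 0.01680 - 0.01593j
  m=+3: Y*=-0.05198 - 0.37258j  Y=-0.33425 - 0.21481j  product -0.06266 + 0.13570j
  m=+4: Y*=0.11197 + 0.13068j  Y=-0.26066 - 0.24854j  product 0.00329 - 0.06189j
  m=+5: Y*=-0.04140 - 0.01247j  Y=-0.08792 - 0.12347j  product 0.00210 + 0.00621j
Σ over m = 0.01375 + 0.00000j; ×(4π/11) → 0.01571 + 0.00000j. Real part: 0.015711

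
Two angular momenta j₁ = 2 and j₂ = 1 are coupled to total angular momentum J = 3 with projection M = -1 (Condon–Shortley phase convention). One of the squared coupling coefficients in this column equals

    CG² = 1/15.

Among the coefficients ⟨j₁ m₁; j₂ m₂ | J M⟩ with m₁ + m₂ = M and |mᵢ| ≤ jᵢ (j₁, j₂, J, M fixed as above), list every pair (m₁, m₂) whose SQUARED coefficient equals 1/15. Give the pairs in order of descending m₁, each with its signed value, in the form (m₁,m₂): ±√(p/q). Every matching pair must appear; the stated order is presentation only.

(-2,1): +√(1/15)

Admissible pairs with m₁+m₂ = M = -1: (-2,1), (-1,0), (0,-1)
  (m₁,m₂)=(0,-1): CG² = 2/5, CG = +√(2/5)
  (m₁,m₂)=(-1,0): CG² = 8/15, CG = +√(8/15)
  (m₁,m₂)=(-2,1): CG² = 1/15, CG = +√(1/15)   ← matches the target
Pairs with CG² = 1/15: (-2,1): +√(1/15)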